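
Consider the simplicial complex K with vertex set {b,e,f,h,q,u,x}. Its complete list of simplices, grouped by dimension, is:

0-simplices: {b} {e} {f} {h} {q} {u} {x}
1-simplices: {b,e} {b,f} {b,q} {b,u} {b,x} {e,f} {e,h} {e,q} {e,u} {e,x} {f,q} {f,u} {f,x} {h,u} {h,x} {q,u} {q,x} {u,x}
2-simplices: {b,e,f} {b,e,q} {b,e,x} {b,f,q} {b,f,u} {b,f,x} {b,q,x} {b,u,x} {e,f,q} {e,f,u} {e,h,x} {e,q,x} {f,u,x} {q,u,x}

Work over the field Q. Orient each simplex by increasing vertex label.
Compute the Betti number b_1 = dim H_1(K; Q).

b_1=1

n_0=7 n_1=18 n_2=14  [Q]
∂1: piv[be,bf,bq,bu,bx,eh] rk=6  ker:ef,eq,eu,ex,fq,fu,fx,hu,hx,qu,qx,ux
∂2: piv[bef,beq,bex,bfq,bfu,bfx,bqx,bux,efu,ehx,qux] rk=11  ker:efq,eqx,fux
b_1=(18−6)−11=1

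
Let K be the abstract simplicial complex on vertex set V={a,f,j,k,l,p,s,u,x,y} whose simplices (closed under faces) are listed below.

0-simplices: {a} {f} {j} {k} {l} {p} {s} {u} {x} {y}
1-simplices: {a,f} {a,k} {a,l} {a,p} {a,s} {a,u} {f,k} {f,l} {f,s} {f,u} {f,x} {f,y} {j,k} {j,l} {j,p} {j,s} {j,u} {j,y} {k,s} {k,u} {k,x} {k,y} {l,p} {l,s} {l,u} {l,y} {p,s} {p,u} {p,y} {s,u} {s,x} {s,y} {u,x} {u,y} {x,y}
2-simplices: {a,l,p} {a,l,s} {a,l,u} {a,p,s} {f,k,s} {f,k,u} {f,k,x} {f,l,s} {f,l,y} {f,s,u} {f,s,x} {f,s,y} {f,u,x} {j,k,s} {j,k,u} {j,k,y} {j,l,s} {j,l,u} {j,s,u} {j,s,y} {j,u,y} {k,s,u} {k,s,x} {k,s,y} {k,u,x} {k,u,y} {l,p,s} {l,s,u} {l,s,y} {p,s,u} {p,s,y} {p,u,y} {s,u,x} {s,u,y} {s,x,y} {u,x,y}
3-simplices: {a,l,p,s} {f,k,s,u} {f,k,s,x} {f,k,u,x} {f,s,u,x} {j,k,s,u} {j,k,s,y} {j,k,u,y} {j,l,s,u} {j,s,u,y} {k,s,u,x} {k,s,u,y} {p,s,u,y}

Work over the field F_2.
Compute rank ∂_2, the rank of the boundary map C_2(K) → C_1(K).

rank∂_2=23

n_0=10 n_1=35 n_2=36 n_3=13  [Z2]
∂1: piv[af,ak,al,ap,as,au,fx,fy,jk] rk=9  ker:fk,fl,fs,fu,jl,jp,js,ju,jy,ks,ku,kx,ky,lp,ls,lu,ly,ps,pu,py,su,sx,sy,ux,uy,xy
∂2: piv[alp,als,alu,aps,fks,fku,fkx,fls,fly,fsu,fsx,fsy,fux,jks,jku,jky,jls,jlu,jsy,juy,psu,psy,sxy] rk=23  ker:jsu,ksu,ksx,ksy,kux,kuy,lps,lsu,lsy,puy,sux,suy,uxy
∂3: piv[alps,fksu,fksx,fkux,fsux,jksu,jksy,jkuy,jlsu,jsuy,psuy] rk=11  ker:ksux,ksuy
rk∂_2=23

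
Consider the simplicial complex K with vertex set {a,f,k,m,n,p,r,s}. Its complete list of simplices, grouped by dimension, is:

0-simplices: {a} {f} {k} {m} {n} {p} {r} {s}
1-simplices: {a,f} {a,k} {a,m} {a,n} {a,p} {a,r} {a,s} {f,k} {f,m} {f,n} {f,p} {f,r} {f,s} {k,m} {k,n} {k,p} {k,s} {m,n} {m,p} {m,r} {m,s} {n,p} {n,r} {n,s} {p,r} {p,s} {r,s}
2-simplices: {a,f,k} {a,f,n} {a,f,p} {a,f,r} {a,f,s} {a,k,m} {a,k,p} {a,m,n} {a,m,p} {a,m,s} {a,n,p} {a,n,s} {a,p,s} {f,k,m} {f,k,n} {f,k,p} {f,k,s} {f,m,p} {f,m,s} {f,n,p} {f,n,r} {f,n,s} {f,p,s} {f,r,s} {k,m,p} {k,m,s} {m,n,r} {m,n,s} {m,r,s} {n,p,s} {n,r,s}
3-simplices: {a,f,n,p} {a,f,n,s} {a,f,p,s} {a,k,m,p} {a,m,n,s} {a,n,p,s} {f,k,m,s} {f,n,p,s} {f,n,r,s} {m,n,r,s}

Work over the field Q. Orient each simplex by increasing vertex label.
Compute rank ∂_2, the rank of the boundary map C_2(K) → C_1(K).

n_0=8 n_1=27 n_2=31 n_3=10  [Q]
∂1: piv[af,ak,am,an,ap,ar,as] rk=7  ker:fk,fm,fn,fp,fr,fs,km,kn,kp,ks,mn,mp,mr,ms,np,nr,ns,pr,ps,rs
∂2: piv[afk,afn,afp,afr,afs,akm,akp,amn,amp,ams,anp,ans,aps,fkm,fkn,fks,fnr,frs,mnr] rk=19  ker:fkp,fmp,fms,fnp,fns,fps,kmp,kms,mns,mrs,nps,nrs
∂3: piv[afnp,afns,afps,akmp,amns,anps,fkms,fnrs,mnrs] rk=9  ker:fnps
rk∂_2=19

rank∂_2=19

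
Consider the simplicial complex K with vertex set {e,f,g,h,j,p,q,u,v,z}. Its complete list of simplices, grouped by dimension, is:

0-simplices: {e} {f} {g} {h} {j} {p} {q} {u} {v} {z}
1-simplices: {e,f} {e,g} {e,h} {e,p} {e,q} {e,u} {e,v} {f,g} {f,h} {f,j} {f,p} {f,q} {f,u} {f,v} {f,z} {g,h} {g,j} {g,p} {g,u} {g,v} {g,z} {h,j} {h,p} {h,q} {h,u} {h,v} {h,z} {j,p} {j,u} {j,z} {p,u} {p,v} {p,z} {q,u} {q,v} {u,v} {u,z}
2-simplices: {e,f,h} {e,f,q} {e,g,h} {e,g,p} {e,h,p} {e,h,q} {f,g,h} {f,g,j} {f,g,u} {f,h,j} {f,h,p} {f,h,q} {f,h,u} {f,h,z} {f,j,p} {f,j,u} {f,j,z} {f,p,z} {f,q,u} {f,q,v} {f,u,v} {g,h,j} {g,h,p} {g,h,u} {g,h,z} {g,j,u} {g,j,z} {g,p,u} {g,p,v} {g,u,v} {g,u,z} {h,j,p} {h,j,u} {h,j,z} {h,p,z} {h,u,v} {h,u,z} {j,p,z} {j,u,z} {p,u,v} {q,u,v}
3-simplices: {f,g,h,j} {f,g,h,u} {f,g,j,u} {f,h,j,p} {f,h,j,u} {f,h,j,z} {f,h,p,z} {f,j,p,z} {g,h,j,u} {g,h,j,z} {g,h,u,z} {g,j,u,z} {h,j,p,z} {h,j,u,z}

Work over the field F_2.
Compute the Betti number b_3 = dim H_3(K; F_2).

n_0=10 n_1=37 n_2=41 n_3=14  [Z2]
∂1: piv[ef,eg,eh,ep,eq,eu,ev,fj,fz] rk=9  ker:fg,fh,fp,fq,fu,fv,gh,gj,gp,gu,gv,gz,hj,hp,hq,hu,hv,hz,jp,ju,jz,pu,pv,pz,qu,qv,uv,uz
∂2: piv[efh,efq,egh,egp,ehp,ehq,fgh,fgj,fgu,fhj,fhp,fhu,fhz,fjp,fju,fjz,fpz,fqu,fqv,fuv,ghz,gpu,gpv,guv,guz,huv] rk=26  ker:fhq,ghj,ghp,ghu,gju,gjz,hjp,hju,hjz,hpz,huz,jpz,juz,puv,quv
∂3: piv[fghj,fghu,fgju,fhjp,fhju,fhjz,fhpz,fjpz,ghjz,ghuz,gjuz] rk=11  ker:ghju,hjpz,hjuz
b_3=(14−11)−0=3

b_3=3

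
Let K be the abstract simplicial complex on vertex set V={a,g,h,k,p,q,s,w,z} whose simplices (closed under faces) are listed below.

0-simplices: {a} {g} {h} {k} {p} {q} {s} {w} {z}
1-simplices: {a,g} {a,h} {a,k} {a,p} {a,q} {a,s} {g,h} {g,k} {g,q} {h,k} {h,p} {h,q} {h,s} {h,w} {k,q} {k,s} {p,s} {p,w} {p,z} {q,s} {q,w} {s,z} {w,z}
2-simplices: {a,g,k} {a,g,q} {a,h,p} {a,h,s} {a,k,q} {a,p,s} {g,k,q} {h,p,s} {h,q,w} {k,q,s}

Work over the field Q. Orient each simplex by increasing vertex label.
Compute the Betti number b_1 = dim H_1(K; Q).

n_0=9 n_1=23 n_2=10  [Q]
∂1: piv[ag,ah,ak,ap,aq,as,hw,pz] rk=8  ker:gh,gk,gq,hk,hp,hq,hs,kq,ks,ps,pw,qs,qw,sz,wz
∂2: piv[agk,agq,ahp,ahs,akq,aps,hqw,kqs] rk=8  ker:gkq,hps
b_1=(23−8)−8=7

b_1=7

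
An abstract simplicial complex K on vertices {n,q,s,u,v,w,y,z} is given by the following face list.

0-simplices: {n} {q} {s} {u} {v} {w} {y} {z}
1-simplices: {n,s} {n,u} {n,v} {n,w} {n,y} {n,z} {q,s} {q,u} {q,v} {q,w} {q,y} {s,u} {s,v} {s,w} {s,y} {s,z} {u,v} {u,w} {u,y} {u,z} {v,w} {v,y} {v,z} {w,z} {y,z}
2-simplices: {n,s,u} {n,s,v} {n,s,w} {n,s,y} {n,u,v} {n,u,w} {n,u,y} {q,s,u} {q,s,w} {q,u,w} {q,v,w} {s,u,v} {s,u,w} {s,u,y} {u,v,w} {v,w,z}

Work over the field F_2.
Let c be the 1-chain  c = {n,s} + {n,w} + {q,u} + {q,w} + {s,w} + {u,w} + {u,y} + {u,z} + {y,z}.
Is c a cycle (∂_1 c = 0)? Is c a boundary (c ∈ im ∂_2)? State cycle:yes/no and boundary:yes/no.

cycle:yes boundary:no

n_0=8 n_1=25 n_2=16  [Z2]
∂1: piv[ns,nu,nv,nw,ny,nz,qs] rk=7  ker:qu,qv,qw,qy,su,sv,sw,sy,sz,uv,uw,uy,uz,vw,vy,vz,wz,yz
∂2: piv[nsu,nsv,nsw,nsy,nuv,nuw,nuy,qsu,qsw,qvw,uvw,vwz] rk=12  ker:quw,suv,suw,suy
∂1c = 0
c vs im∂2: residual ≠ 0 ⇒ not boundary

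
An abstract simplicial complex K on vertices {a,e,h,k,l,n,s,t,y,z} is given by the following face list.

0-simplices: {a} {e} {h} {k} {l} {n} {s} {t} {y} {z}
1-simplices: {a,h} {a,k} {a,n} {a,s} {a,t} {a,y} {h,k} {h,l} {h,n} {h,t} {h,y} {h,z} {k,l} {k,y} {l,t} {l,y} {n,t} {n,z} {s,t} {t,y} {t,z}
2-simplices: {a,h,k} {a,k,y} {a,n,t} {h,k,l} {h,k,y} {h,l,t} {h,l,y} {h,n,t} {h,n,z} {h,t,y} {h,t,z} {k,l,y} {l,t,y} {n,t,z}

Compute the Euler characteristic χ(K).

χ(K)=3

n_0=10 n_1=21 n_2=14
χ=+10−21+14=3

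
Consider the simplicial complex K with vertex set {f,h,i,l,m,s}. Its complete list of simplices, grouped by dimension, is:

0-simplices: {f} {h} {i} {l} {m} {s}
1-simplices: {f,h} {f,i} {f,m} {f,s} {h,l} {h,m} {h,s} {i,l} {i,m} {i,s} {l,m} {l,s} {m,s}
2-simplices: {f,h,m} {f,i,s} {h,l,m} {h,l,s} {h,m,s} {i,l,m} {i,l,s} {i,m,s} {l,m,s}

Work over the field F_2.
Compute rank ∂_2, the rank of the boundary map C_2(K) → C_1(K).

rank∂_2=7

n_0=6 n_1=13 n_2=9  [Z2]
∂1: piv[fh,fi,fm,fs,hl] rk=5  ker:hm,hs,il,im,is,lm,ls,ms
∂2: piv[fhm,fis,hlm,hls,hms,ilm,ils] rk=7  ker:ims,lms
rk∂_2=7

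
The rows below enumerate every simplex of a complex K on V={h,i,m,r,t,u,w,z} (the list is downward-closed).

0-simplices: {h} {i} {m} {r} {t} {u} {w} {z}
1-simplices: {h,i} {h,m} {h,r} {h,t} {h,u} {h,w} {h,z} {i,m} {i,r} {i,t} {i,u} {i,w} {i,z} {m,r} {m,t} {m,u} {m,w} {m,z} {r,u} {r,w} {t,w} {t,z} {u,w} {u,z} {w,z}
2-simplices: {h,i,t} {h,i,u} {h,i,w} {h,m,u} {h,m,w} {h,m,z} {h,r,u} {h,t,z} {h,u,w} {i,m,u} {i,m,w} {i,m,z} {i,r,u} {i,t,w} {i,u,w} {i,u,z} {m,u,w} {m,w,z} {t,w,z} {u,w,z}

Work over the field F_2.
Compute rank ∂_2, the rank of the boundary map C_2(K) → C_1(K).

n_0=8 n_1=25 n_2=20  [Z2]
∂1: piv[hi,hm,hr,ht,hu,hw,hz] rk=7  ker:im,ir,it,iu,iw,iz,mr,mt,mu,mw,mz,ru,rw,tw,tz,uw,uz,wz
∂2: piv[hit,hiu,hiw,hmu,hmw,hmz,hru,htz,huw,imu,imz,iru,itw,iuz,mwz] rk=15  ker:imw,iuw,muw,twz,uwz
rk∂_2=15

rank∂_2=15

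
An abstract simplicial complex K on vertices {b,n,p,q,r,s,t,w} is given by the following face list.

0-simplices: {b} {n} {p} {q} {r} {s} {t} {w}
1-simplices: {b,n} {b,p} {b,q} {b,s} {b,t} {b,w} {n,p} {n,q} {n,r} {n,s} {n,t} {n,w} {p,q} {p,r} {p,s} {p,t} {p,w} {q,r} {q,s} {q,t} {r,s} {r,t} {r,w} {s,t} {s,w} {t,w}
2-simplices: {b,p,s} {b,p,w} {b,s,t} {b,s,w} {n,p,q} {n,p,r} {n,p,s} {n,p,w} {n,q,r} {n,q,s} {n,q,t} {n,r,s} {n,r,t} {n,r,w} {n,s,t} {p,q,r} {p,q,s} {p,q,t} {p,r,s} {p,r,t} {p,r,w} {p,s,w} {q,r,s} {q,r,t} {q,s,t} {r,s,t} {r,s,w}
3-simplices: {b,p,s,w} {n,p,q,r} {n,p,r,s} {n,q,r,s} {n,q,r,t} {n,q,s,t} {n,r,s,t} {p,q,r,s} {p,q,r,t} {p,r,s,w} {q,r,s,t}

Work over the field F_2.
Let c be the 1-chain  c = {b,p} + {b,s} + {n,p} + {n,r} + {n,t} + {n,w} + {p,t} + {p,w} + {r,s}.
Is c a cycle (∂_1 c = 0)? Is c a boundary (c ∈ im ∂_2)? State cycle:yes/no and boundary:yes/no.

n_0=8 n_1=26 n_2=27 n_3=11  [Z2]
∂1: piv[bn,bp,bq,bs,bt,bw,nr] rk=7  ker:np,nq,ns,nt,nw,pq,pr,ps,pt,pw,qr,qs,qt,rs,rt,rw,st,sw,tw
∂2: piv[bps,bpw,bst,bsw,npq,npr,nps,npw,nqr,nqs,nqt,nrs,nrt,nrw,nst,pqt] rk=16  ker:pqr,pqs,prs,prt,prw,psw,qrs,qrt,qst,rst,rsw
∂3: piv[bpsw,npqr,nprs,nqrs,nqrt,nqst,nrst,pqrs,pqrt,prsw] rk=10  ker:qrst
∂1c = 0
c vs im∂2: reduces to 0 ⇒ boundary

cycle:yes boundary:yes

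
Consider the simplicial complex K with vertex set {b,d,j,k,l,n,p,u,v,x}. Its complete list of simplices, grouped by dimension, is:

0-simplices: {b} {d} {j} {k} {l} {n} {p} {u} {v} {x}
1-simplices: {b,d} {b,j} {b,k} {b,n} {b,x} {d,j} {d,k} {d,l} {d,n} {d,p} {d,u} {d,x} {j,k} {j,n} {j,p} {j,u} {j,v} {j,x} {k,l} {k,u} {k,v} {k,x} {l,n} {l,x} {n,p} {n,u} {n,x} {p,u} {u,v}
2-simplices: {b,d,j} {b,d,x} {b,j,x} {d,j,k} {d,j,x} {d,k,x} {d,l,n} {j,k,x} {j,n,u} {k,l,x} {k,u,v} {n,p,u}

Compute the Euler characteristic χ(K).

n_0=10 n_1=29 n_2=12
χ=+10−29+12=-7

χ(K)=-7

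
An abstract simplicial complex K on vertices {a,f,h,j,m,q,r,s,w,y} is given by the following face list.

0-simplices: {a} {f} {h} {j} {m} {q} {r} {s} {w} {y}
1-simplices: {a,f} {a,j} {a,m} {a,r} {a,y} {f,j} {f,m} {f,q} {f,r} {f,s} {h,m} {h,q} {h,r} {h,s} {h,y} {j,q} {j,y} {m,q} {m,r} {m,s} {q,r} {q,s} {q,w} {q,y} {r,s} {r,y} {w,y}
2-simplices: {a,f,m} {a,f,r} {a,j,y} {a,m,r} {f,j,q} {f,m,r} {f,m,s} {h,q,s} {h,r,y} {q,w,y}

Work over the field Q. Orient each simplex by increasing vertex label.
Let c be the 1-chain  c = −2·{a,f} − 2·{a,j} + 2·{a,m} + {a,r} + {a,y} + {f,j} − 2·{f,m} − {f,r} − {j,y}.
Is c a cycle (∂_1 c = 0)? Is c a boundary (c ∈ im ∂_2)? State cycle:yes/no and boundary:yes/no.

n_0=10 n_1=27 n_2=10  [Q]
∂1: piv[af,aj,am,ar,ay,fq,fs,hm,qw] rk=9  ker:fj,fm,fr,hq,hr,hs,hy,jq,jy,mq,mr,ms,qr,qs,qy,rs,ry,wy
∂2: piv[afm,afr,ajy,amr,fjq,fms,hqs,hry,qwy] rk=9  ker:fmr
∂1c = 0
c vs im∂2: residual ≠ 0 ⇒ not boundary

cycle:yes boundary:no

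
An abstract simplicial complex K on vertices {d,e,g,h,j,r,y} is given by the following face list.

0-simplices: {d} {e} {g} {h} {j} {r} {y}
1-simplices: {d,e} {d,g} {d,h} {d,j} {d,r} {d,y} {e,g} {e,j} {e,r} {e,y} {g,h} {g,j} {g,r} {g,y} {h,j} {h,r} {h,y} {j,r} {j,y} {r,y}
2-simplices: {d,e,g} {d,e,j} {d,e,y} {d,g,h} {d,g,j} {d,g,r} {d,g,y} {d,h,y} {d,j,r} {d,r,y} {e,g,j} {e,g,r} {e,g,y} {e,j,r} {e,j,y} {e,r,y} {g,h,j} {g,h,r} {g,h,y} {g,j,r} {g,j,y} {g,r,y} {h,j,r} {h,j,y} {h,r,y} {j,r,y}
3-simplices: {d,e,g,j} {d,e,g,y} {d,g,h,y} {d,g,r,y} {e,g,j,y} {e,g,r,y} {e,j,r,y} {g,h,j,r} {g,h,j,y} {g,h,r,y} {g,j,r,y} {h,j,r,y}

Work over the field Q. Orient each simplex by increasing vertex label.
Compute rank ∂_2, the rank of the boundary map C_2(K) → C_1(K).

rank∂_2=14

n_0=7 n_1=20 n_2=26 n_3=12  [Q]
∂1: piv[de,dg,dh,dj,dr,dy] rk=6  ker:eg,ej,er,ey,gh,gj,gr,gy,hj,hr,hy,jr,jy,ry
∂2: piv[deg,dej,dey,dgh,dgj,dgr,dgy,dhy,djr,dry,egr,ejy,ghj,ghr] rk=14  ker:egj,egy,ejr,ery,ghy,gjr,gjy,gry,hjr,hjy,hry,jry
∂3: piv[degj,degy,dghy,dgry,egjy,egry,ejry,ghjr,ghjy,ghry,gjry] rk=11  ker:hjry
rk∂_2=14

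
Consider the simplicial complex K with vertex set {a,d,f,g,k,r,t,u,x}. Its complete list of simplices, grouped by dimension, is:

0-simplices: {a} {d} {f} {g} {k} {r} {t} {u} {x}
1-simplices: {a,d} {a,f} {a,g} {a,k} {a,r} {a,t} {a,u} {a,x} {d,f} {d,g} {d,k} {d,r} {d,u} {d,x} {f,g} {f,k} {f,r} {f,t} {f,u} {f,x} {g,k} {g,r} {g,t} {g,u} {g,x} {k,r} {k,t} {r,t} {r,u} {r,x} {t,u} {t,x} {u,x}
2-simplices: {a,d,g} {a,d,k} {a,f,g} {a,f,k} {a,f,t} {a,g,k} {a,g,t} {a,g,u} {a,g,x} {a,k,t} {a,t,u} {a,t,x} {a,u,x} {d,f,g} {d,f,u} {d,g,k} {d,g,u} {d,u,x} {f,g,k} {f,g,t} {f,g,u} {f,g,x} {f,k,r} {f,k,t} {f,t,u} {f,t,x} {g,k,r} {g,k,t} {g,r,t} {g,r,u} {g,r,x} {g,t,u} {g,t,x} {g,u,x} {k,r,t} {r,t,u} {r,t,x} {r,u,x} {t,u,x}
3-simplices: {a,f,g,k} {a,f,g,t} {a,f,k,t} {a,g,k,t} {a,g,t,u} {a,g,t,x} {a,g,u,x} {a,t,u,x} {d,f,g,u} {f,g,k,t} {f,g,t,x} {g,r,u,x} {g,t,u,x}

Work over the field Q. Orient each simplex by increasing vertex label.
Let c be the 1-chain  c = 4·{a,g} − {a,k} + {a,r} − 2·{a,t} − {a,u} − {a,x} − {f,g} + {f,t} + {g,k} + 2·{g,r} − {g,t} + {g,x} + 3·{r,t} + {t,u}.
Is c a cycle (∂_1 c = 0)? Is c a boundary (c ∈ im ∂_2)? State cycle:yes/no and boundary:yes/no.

n_0=9 n_1=33 n_2=39 n_3=13  [Q]
∂1: piv[ad,af,ag,ak,ar,at,au,ax] rk=8  ker:df,dg,dk,dr,du,dx,fg,fk,fr,ft,fu,fx,gk,gr,gt,gu,gx,kr,kt,rt,ru,rx,tu,tx,ux
∂2: piv[adg,adk,afg,afk,aft,agk,agt,agu,agx,akt,atu,atx,aux,dfg,dfu,dgu,dux,fgx,fkr,gkr,grt,gru,grx] rk=23  ker:dgk,fgk,fgt,fgu,fkt,ftu,ftx,gkt,gtu,gtx,gux,krt,rtu,rtx,rux,tux
∂3: piv[afgk,afgt,afkt,agkt,agtu,agtx,agux,atux,dfgu,fgtx,grux] rk=11  ker:fgkt,gtux
∂1c = 0
c vs im∂2: residual ≠ 0 ⇒ not boundary

cycle:yes boundary:no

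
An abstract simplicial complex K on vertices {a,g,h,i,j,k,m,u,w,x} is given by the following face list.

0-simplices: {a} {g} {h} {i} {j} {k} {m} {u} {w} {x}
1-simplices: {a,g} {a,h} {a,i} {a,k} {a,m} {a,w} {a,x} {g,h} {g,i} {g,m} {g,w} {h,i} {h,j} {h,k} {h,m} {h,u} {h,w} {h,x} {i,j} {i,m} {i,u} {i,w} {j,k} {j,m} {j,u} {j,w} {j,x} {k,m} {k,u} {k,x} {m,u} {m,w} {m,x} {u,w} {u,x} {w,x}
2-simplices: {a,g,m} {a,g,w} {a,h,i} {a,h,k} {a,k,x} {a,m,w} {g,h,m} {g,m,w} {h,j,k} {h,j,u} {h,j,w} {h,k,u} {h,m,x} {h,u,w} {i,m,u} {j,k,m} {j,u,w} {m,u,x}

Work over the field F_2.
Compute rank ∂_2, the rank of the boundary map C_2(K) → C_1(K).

rank∂_2=16

n_0=10 n_1=36 n_2=18  [Z2]
∂1: piv[ag,ah,ai,ak,am,aw,ax,hj,hu] rk=9  ker:gh,gi,gm,gw,hi,hk,hm,hw,hx,ij,im,iu,iw,jk,jm,ju,jw,jx,km,ku,kx,mu,mw,mx,uw,ux,wx
∂2: piv[agm,agw,ahi,ahk,akx,amw,ghm,hjk,hju,hjw,hku,hmx,huw,imu,jkm,mux] rk=16  ker:gmw,juw
rk∂_2=16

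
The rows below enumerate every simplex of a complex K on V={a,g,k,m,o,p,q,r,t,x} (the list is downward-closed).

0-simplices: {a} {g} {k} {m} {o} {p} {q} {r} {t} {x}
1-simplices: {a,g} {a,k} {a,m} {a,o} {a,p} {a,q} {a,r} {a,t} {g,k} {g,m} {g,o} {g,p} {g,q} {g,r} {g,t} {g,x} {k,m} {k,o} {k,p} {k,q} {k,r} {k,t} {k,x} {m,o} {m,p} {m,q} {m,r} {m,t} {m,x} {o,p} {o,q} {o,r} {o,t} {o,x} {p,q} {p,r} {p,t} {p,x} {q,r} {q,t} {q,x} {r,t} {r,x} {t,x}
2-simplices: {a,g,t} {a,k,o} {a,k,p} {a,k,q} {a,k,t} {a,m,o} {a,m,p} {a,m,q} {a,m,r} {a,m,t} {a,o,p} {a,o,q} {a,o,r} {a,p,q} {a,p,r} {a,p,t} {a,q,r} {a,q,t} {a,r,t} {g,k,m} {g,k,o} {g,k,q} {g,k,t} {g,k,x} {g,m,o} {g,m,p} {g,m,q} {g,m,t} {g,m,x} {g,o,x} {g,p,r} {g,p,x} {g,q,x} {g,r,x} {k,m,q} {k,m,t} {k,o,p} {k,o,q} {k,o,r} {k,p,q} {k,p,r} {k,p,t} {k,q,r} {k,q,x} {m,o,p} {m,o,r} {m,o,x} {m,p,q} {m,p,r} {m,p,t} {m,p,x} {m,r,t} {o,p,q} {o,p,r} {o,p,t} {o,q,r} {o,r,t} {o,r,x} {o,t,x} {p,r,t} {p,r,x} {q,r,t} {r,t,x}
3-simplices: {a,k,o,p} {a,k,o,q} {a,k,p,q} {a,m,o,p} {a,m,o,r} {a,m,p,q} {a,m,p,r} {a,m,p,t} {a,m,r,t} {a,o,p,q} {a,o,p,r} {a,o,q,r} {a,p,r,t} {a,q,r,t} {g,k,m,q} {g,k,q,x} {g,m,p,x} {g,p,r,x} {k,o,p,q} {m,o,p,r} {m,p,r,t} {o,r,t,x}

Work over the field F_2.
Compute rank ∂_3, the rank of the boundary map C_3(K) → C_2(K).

rank∂_3=19

n_0=10 n_1=44 n_2=63 n_3=22  [Z2]
∂1: piv[ag,ak,am,ao,ap,aq,ar,at,gx] rk=9  ker:gk,gm,go,gp,gq,gr,gt,km,ko,kp,kq,kr,kt,kx,mo,mp,mq,mr,mt,mx,op,oq,or,ot,ox,pq,pr,pt,px,qr,qt,qx,rt,rx,tx
∂2: piv[agt,ako,akp,akq,akt,amo,amp,amq,amr,amt,aop,aoq,aor,apq,apr,apt,aqr,aqt,art,gkm,gko,gkq,gkt,gkx,gmo,gmp,gmx,gox,gpr,gpx,gqx,grx,kor,opt,otx] rk=35  ker:gmq,gmt,kmq,kmt,kop,koq,kpq,kpr,kpt,kqr,kqx,mop,mor,mox,mpq,mpr,mpt,mpx,mrt,opq,opr,oqr,ort,orx,prt,prx,qrt,rtx
∂3: piv[akop,akoq,akpq,amop,amor,ampq,ampr,ampt,amrt,aopq,aopr,aoqr,aprt,aqrt,gkmq,gkqx,gmpx,gprx,ortx] rk=19  ker:kopq,mopr,mprt
rk∂_3=19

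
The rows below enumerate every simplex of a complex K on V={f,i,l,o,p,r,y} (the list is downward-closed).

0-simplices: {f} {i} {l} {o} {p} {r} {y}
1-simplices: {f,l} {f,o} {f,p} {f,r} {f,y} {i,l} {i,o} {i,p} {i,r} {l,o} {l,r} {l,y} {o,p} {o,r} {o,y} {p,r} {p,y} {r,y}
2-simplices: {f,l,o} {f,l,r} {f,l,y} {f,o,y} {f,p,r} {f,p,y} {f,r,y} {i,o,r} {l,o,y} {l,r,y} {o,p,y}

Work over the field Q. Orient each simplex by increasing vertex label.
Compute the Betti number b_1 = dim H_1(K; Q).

n_0=7 n_1=18 n_2=11  [Q]
∂1: piv[fl,fo,fp,fr,fy,il] rk=6  ker:io,ip,ir,lo,lr,ly,op,or,oy,pr,py,ry
∂2: piv[flo,flr,fly,foy,fpr,fpy,fry,ior,opy] rk=9  ker:loy,lry
b_1=(18−6)−9=3

b_1=3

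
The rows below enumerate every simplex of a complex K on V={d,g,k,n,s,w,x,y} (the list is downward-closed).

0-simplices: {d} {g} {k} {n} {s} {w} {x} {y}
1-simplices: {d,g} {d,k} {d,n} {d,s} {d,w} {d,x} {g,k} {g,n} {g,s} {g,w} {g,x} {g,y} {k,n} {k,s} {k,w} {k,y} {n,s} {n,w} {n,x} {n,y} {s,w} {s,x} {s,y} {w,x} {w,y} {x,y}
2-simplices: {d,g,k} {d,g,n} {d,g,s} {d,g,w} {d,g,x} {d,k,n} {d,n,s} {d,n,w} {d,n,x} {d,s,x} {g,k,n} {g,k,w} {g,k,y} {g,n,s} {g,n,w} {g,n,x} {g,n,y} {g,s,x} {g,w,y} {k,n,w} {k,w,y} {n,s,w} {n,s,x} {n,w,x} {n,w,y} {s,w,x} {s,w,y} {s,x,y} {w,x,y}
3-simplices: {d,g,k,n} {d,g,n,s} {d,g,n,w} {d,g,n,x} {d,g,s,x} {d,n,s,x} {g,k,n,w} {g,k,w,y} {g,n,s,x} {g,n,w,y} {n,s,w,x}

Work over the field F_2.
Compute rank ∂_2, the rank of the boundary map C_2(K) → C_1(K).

n_0=8 n_1=26 n_2=29 n_3=11  [Z2]
∂1: piv[dg,dk,dn,ds,dw,dx,gy] rk=7  ker:gk,gn,gs,gw,gx,kn,ks,kw,ky,ns,nw,nx,ny,sw,sx,sy,wx,wy,xy
∂2: piv[dgk,dgn,dgs,dgw,dgx,dkn,dns,dnw,dnx,dsx,gkw,gky,gny,gwy,nsw,nwx,swy,sxy] rk=18  ker:gkn,gns,gnw,gnx,gsx,knw,kwy,nsx,nwy,swx,wxy
∂3: piv[dgkn,dgns,dgnw,dgnx,dgsx,dnsx,gknw,gkwy,gnwy,nswx] rk=10  ker:gnsx
rk∂_2=18

rank∂_2=18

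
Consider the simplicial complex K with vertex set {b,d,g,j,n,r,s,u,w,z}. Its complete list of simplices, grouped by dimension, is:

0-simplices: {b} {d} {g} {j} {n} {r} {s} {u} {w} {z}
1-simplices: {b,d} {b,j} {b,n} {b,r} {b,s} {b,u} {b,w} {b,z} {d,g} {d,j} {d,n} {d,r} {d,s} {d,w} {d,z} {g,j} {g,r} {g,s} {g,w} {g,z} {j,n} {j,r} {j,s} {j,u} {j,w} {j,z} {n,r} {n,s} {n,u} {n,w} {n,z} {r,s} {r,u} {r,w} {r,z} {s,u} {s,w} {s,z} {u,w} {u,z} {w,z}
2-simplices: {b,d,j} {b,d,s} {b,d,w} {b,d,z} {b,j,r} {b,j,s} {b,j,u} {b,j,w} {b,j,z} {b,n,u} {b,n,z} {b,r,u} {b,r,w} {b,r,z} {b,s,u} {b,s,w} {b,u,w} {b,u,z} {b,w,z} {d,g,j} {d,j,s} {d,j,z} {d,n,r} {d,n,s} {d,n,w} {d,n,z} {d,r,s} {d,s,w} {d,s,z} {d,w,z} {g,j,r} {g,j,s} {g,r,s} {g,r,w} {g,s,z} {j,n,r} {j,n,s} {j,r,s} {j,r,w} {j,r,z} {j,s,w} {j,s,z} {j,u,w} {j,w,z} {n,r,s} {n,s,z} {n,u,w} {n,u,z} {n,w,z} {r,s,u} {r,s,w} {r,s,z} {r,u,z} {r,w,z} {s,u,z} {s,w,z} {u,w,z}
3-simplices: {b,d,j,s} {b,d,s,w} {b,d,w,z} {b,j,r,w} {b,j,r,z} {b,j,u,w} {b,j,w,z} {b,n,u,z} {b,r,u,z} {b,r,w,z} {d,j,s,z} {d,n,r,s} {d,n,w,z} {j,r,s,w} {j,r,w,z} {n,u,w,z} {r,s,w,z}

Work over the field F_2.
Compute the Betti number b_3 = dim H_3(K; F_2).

b_3=1

n_0=10 n_1=41 n_2=57 n_3=17  [Z2]
∂1: piv[bd,bj,bn,br,bs,bu,bw,bz,dg] rk=9  ker:dj,dn,dr,ds,dw,dz,gj,gr,gs,gw,gz,jn,jr,js,ju,jw,jz,nr,ns,nu,nw,nz,rs,ru,rw,rz,su,sw,sz,uw,uz,wz
∂2: piv[bdj,bds,bdw,bdz,bjr,bjs,bju,bjw,bjz,bnu,bnz,bru,brw,brz,bsu,bsw,buw,buz,bwz,dgj,dnr,dns,dnw,dnz,drs,dsz,gjr,gjs,grs,grw,gsz,jnr] rk=32  ker:djs,djz,dsw,dwz,jns,jrs,jrw,jrz,jsw,jsz,juw,jwz,nrs,nsz,nuw,nuz,nwz,rsu,rsw,rsz,ruz,rwz,suz,swz,uwz
∂3: piv[bdjs,bdsw,bdwz,bjrw,bjrz,bjuw,bjwz,bnuz,bruz,brwz,djsz,dnrs,dnwz,jrsw,nuwz,rswz] rk=16  ker:jrwz
b_3=(17−16)−0=1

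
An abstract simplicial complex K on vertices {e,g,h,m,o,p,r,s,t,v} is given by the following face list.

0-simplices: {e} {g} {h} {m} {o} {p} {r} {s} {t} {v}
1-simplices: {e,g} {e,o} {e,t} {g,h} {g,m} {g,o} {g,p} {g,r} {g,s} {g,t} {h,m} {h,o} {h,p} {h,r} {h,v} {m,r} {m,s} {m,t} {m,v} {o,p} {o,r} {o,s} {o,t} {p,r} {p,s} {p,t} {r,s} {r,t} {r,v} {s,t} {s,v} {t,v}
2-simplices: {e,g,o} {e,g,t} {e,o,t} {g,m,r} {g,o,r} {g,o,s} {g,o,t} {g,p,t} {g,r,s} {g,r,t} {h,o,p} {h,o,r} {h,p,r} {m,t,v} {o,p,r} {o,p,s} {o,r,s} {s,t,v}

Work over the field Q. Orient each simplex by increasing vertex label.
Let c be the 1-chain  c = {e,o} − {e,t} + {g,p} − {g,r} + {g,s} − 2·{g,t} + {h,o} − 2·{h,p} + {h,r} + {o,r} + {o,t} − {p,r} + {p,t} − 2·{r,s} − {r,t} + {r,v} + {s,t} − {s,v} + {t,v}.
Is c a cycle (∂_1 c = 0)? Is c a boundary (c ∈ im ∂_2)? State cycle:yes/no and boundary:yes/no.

cycle:no boundary:no

n_0=10 n_1=32 n_2=18  [Q]
∂1: piv[eg,eo,et,gh,gm,gp,gr,gs,hv] rk=9  ker:go,gt,hm,ho,hp,hr,mr,ms,mt,mv,op,or,os,ot,pr,ps,pt,rs,rt,rv,st,sv,tv
∂2: piv[ego,egt,eot,gmr,gor,gos,gpt,grs,grt,hop,hor,hpr,mtv,ops,stv] rk=15  ker:got,opr,ors
∂1c = {g} − {p} + 2·{r} − {s} − 2·{t} + {v}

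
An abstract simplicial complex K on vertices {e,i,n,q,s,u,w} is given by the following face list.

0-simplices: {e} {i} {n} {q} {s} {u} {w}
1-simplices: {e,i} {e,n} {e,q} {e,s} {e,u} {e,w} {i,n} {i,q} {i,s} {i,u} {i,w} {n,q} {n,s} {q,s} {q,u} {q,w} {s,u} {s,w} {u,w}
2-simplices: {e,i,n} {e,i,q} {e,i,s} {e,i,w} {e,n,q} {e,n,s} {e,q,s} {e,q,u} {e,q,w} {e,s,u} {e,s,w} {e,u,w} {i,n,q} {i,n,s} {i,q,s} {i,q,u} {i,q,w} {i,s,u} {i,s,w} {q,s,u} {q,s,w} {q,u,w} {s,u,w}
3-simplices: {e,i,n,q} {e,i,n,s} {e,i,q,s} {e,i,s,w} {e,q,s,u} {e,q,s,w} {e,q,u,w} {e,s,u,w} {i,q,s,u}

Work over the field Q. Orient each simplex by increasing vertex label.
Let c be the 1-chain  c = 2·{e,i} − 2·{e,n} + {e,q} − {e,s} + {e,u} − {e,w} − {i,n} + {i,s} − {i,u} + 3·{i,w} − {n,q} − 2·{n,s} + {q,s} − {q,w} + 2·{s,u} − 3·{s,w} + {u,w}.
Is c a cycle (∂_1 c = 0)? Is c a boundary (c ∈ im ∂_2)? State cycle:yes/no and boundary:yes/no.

n_0=7 n_1=19 n_2=23 n_3=9  [Q]
∂1: piv[ei,en,eq,es,eu,ew] rk=6  ker:in,iq,is,iu,iw,nq,ns,qs,qu,qw,su,sw,uw
∂2: piv[ein,eiq,eis,eiw,enq,ens,eqs,equ,eqw,esu,esw,euw,iqu] rk=13  ker:inq,ins,iqs,iqw,isu,isw,qsu,qsw,quw,suw
∂3: piv[einq,eins,eiqs,eisw,eqsu,eqsw,equw,esuw,iqsu] rk=9
∂1c = {u} − {w}

cycle:no boundary:no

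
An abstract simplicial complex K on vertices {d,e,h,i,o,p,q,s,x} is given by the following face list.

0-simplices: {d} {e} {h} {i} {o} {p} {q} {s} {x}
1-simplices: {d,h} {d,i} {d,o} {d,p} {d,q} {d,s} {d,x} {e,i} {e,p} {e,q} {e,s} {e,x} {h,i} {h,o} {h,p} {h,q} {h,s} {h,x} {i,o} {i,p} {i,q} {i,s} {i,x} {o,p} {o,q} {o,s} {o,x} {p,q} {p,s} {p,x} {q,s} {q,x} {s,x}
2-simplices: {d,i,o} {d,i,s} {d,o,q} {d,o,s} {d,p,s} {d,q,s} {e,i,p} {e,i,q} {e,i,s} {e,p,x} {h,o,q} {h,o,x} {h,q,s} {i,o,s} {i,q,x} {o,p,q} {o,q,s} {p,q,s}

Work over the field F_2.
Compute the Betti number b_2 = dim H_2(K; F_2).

n_0=9 n_1=33 n_2=18  [Z2]
∂1: piv[dh,di,do,dp,dq,ds,dx,ei] rk=8  ker:ep,eq,es,ex,hi,ho,hp,hq,hs,hx,io,ip,iq,is,ix,op,oq,os,ox,pq,ps,px,qs,qx,sx
∂2: piv[dio,dis,doq,dos,dps,dqs,eip,eiq,eis,epx,hoq,hox,hqs,iqx,opq,pqs] rk=16  ker:ios,oqs
b_2=(18−16)−0=2

b_2=2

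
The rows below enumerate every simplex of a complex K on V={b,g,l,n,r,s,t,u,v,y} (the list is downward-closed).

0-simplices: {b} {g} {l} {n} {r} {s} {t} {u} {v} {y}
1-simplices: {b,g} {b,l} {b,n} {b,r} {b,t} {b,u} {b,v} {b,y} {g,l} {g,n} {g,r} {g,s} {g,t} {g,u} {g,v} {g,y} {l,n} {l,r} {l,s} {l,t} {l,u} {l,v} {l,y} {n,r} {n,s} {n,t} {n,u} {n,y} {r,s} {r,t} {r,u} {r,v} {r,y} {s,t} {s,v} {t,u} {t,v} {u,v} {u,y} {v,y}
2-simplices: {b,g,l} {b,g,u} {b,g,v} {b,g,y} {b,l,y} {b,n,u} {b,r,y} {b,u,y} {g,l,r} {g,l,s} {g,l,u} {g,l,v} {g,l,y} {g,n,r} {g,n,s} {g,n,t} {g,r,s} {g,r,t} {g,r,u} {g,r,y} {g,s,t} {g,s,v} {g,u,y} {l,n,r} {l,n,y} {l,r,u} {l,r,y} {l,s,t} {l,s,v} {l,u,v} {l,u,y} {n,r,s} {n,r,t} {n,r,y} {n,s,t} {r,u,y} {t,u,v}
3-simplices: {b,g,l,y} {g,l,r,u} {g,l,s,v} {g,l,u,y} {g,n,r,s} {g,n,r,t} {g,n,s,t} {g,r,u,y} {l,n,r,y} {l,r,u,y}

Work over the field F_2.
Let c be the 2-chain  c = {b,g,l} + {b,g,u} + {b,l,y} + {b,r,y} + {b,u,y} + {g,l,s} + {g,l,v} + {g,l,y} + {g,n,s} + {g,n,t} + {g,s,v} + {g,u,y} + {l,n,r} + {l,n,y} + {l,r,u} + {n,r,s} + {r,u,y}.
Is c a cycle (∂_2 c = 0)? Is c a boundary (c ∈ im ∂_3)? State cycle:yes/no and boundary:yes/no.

n_0=10 n_1=40 n_2=37 n_3=10  [Z2]
∂1: piv[bg,bl,bn,br,bt,bu,bv,by,gs] rk=9  ker:gl,gn,gr,gt,gu,gv,gy,ln,lr,ls,lt,lu,lv,ly,nr,ns,nt,nu,ny,rs,rt,ru,rv,ry,st,sv,tu,tv,uv,uy,vy
∂2: piv[bgl,bgu,bgv,bgy,bly,bnu,bry,buy,glr,gls,glu,glv,gnr,gns,gnt,grs,grt,gru,gry,gst,gsv,lnr,lny,lst,luv,tuv] rk=26  ker:gly,guy,lru,lry,lsv,luy,nrs,nrt,nry,nst,ruy
∂3: piv[bgly,glru,glsv,gluy,gnrs,gnrt,gnst,gruy,lnry,lruy] rk=10
∂2c = {b,r} + {b,y} + {g,s} + {g,t} + {l,s} + {l,u} + {l,v} + {l,y} + {n,t} + {n,y} + {r,s} + {s,v} + {u,y}

cycle:no boundary:no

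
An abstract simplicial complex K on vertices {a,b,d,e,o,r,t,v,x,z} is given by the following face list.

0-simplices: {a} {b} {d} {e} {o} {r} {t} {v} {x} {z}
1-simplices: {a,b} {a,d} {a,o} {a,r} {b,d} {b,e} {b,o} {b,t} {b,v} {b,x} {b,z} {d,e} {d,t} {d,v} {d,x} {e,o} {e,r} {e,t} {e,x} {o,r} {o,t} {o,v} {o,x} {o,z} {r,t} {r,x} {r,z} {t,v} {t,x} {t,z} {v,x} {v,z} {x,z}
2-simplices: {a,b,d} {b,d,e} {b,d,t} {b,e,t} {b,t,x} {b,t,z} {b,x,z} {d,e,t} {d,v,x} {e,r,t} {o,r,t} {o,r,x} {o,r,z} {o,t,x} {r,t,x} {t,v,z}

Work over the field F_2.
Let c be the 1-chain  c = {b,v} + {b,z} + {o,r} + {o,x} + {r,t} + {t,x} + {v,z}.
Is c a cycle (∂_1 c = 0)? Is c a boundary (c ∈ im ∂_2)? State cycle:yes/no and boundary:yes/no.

cycle:yes boundary:no

n_0=10 n_1=33 n_2=16  [Z2]
∂1: piv[ab,ad,ao,ar,be,bt,bv,bx,bz] rk=9  ker:bd,bo,de,dt,dv,dx,eo,er,et,ex,or,ot,ov,ox,oz,rt,rx,rz,tv,tx,tz,vx,vz,xz
∂2: piv[abd,bde,bdt,bet,btx,btz,bxz,dvx,ert,ort,orx,orz,otx,tvz] rk=14  ker:det,rtx
∂1c = 0
c vs im∂2: residual ≠ 0 ⇒ not boundary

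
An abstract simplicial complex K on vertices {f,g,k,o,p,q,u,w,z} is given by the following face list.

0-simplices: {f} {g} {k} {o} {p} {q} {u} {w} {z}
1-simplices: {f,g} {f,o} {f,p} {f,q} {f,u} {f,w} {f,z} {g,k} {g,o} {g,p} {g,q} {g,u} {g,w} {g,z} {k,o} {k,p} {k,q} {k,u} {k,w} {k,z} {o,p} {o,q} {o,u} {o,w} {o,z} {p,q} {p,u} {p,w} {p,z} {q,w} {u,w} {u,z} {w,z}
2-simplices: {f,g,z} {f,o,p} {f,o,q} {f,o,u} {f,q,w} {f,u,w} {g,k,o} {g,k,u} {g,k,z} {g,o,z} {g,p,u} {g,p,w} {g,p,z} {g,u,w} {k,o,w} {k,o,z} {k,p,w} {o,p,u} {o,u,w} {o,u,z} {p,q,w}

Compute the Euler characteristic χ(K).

χ(K)=-3

n_0=9 n_1=33 n_2=21
χ=+9−33+21=-3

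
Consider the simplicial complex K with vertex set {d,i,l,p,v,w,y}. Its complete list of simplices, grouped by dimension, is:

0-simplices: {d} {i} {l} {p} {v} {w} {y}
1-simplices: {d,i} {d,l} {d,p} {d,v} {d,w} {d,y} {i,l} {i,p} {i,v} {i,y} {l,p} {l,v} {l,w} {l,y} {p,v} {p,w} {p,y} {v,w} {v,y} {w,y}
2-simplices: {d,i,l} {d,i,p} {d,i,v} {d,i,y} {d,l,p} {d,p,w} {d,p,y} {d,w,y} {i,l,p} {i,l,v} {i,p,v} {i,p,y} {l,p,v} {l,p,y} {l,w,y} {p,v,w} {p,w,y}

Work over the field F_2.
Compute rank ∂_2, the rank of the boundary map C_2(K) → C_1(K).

n_0=7 n_1=20 n_2=17  [Z2]
∂1: piv[di,dl,dp,dv,dw,dy] rk=6  ker:il,ip,iv,iy,lp,lv,lw,ly,pv,pw,py,vw,vy,wy
∂2: piv[dil,dip,div,diy,dlp,dpw,dpy,dwy,ilv,ipv,lpy,lwy,pvw] rk=13  ker:ilp,ipy,lpv,pwy
rk∂_2=13

rank∂_2=13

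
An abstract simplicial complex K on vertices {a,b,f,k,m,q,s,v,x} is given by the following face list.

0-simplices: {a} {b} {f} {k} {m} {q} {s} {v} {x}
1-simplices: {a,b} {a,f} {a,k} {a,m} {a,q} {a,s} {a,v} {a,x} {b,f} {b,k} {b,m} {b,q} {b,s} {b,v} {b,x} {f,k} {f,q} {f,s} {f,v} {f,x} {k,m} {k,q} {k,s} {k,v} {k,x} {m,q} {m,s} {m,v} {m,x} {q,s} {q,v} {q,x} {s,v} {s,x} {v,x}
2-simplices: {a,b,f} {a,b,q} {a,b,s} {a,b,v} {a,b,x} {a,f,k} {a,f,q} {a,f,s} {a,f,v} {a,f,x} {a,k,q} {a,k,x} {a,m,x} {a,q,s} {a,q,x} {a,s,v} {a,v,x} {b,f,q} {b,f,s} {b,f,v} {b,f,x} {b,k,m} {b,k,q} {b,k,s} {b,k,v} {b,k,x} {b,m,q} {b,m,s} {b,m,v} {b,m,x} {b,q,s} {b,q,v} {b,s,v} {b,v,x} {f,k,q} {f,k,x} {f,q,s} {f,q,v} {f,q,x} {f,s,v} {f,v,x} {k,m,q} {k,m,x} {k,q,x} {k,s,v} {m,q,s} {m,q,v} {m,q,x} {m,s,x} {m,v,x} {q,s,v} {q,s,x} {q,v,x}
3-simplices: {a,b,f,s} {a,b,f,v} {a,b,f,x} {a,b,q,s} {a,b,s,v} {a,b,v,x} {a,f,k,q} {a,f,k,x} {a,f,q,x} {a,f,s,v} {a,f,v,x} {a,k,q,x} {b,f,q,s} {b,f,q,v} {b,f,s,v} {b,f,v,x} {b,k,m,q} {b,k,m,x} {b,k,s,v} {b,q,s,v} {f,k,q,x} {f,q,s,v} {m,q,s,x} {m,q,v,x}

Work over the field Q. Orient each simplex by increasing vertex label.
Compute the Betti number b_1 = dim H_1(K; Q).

b_1=0

n_0=9 n_1=35 n_2=53 n_3=24  [Q]
∂1: piv[ab,af,ak,am,aq,as,av,ax] rk=8  ker:bf,bk,bm,bq,bs,bv,bx,fk,fq,fs,fv,fx,km,kq,ks,kv,kx,mq,ms,mv,mx,qs,qv,qx,sv,sx,vx
∂2: piv[abf,abq,abs,abv,abx,afk,afq,afs,afv,afx,akq,akx,amx,aqs,aqx,asv,avx,bkm,bkq,bks,bkv,bmq,bms,bmv,bmx,bqv,msx] rk=27  ker:bfq,bfs,bfv,bfx,bkx,bqs,bsv,bvx,fkq,fkx,fqs,fqv,fqx,fsv,fvx,kmq,kmx,kqx,ksv,mqs,mqv,mqx,mvx,qsv,qsx,qvx
∂3: piv[abfs,abfv,abfx,abqs,absv,abvx,afkq,afkx,afqx,afsv,afvx,akqx,bfqs,bfqv,bkmq,bkmx,bksv,bqsv,mqsx,mqvx] rk=20  ker:bfsv,bfvx,fkqx,fqsv
b_1=(35−8)−27=0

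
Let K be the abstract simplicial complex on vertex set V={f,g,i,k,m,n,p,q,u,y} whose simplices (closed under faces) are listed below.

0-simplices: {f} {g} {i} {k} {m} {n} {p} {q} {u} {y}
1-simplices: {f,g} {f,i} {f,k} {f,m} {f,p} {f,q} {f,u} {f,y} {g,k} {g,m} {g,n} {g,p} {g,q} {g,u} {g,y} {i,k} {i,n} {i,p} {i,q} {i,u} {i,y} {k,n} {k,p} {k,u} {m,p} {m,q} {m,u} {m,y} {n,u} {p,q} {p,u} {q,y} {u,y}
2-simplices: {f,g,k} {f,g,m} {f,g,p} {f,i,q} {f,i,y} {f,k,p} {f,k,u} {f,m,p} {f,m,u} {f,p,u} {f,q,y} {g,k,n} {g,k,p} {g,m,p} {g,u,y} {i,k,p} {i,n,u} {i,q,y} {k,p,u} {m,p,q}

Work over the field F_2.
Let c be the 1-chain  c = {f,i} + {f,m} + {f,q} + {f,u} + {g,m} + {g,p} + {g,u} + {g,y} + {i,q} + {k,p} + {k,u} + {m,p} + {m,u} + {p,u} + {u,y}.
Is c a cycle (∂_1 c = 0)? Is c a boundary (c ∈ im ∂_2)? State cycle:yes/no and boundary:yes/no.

cycle:yes boundary:yes

n_0=10 n_1=33 n_2=20  [Z2]
∂1: piv[fg,fi,fk,fm,fp,fq,fu,fy,gn] rk=9  ker:gk,gm,gp,gq,gu,gy,ik,in,ip,iq,iu,iy,kn,kp,ku,mp,mq,mu,my,nu,pq,pu,qy,uy
∂2: piv[fgk,fgm,fgp,fiq,fiy,fkp,fku,fmp,fmu,fpu,fqy,gkn,guy,ikp,inu,mpq] rk=16  ker:gkp,gmp,iqy,kpu
∂1c = 0
c vs im∂2: reduces to 0 ⇒ boundary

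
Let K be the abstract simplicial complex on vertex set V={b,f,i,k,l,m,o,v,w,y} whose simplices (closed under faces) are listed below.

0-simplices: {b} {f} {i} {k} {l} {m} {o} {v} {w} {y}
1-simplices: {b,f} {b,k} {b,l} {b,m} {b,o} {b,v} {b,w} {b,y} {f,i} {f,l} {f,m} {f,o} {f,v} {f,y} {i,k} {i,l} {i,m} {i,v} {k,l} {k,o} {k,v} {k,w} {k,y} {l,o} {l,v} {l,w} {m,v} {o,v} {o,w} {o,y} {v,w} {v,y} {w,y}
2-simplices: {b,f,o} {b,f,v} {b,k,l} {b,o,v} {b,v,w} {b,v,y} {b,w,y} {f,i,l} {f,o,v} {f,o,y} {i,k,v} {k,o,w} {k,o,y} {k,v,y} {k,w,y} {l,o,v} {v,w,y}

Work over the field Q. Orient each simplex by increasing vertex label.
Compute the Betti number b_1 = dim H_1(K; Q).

n_0=10 n_1=33 n_2=17  [Q]
∂1: piv[bf,bk,bl,bm,bo,bv,bw,by,fi] rk=9  ker:fl,fm,fo,fv,fy,ik,il,im,iv,kl,ko,kv,kw,ky,lo,lv,lw,mv,ov,ow,oy,vw,vy,wy
∂2: piv[bfo,bfv,bkl,bov,bvw,bvy,bwy,fil,foy,ikv,kow,koy,kvy,kwy,lov] rk=15  ker:fov,vwy
b_1=(33−9)−15=9

b_1=9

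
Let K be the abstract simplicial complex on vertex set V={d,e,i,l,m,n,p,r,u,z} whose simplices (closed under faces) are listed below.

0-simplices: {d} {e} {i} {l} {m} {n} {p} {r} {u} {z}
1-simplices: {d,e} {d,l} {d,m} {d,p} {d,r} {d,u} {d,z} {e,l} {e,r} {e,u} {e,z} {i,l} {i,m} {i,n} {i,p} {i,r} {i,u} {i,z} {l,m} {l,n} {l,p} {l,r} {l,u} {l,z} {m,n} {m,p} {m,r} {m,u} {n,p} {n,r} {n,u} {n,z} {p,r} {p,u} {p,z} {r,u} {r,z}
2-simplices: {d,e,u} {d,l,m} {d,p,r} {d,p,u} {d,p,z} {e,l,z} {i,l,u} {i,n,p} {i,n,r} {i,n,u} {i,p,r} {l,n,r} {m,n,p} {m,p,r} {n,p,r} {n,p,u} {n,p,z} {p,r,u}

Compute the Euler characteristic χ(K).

n_0=10 n_1=37 n_2=18
χ=+10−37+18=-9

χ(K)=-9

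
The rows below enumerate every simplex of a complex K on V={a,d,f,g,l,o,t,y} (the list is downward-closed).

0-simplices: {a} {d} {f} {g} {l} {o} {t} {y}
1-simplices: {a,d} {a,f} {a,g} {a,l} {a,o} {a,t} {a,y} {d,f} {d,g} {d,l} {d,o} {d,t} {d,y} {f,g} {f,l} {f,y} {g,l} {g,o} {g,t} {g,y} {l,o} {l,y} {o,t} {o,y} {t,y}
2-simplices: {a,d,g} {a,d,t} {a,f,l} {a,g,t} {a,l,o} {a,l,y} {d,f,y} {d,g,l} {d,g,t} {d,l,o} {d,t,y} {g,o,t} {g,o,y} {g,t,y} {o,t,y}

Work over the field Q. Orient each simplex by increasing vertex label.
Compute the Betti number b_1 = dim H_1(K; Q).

b_1=5

n_0=8 n_1=25 n_2=15  [Q]
∂1: piv[ad,af,ag,al,ao,at,ay] rk=7  ker:df,dg,dl,do,dt,dy,fg,fl,fy,gl,go,gt,gy,lo,ly,ot,oy,ty
∂2: piv[adg,adt,afl,agt,alo,aly,dfy,dgl,dlo,dty,got,goy,gty] rk=13  ker:dgt,oty
b_1=(25−7)−13=5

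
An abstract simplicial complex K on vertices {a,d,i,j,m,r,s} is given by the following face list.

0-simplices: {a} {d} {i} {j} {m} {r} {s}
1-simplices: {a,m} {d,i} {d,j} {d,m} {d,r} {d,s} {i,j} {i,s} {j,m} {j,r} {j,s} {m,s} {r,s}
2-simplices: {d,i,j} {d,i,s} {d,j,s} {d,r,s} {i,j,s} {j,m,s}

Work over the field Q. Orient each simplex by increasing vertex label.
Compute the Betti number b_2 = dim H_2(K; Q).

n_0=7 n_1=13 n_2=6  [Q]
∂1: piv[am,di,dj,dm,dr,ds] rk=6  ker:ij,is,jm,jr,js,ms,rs
∂2: piv[dij,dis,djs,drs,jms] rk=5  ker:ijs
b_2=(6−5)−0=1

b_2=1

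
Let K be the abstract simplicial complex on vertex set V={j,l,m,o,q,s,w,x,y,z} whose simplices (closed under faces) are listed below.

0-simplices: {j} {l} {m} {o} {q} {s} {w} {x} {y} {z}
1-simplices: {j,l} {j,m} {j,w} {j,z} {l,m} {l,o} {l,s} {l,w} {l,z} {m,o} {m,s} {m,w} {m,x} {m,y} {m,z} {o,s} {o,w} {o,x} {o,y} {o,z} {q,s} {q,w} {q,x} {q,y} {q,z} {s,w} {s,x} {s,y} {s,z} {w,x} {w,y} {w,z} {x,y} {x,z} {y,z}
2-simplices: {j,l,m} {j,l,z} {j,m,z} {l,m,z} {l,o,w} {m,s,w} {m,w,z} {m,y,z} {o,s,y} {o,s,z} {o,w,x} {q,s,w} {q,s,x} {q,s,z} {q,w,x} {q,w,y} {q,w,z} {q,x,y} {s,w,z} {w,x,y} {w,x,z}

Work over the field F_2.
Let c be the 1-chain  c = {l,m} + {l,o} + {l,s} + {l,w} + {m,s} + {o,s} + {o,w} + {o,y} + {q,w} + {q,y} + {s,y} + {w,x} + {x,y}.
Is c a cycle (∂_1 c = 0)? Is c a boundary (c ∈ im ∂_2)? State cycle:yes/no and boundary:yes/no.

n_0=10 n_1=35 n_2=21  [Z2]
∂1: piv[jl,jm,jw,jz,lo,ls,mx,my,qs] rk=9  ker:lm,lw,lz,mo,ms,mw,mz,os,ow,ox,oy,oz,qw,qx,qy,qz,sw,sx,sy,sz,wx,wy,wz,xy,xz,yz
∂2: piv[jlm,jlz,jmz,low,msw,mwz,myz,osy,osz,owx,qsw,qsx,qsz,qwx,qwy,qwz,qxy,wxz] rk=18  ker:lmz,swz,wxy
∂1c = 0
c vs im∂2: residual ≠ 0 ⇒ not boundary

cycle:yes boundary:no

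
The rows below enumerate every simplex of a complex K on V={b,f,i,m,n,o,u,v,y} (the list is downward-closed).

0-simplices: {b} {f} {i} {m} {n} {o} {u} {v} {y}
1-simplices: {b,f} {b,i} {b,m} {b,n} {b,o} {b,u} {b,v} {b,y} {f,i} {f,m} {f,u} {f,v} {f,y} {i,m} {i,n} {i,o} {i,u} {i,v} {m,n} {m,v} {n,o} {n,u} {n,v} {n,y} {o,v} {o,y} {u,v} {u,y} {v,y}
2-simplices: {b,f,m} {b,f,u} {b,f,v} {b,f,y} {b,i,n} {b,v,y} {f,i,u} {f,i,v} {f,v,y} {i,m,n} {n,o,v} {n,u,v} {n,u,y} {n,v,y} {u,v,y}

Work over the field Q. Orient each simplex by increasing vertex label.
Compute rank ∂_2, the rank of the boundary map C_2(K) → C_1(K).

n_0=9 n_1=29 n_2=15  [Q]
∂1: piv[bf,bi,bm,bn,bo,bu,bv,by] rk=8  ker:fi,fm,fu,fv,fy,im,in,io,iu,iv,mn,mv,no,nu,nv,ny,ov,oy,uv,uy,vy
∂2: piv[bfm,bfu,bfv,bfy,bin,bvy,fiu,fiv,imn,nov,nuv,nuy,nvy] rk=13  ker:fvy,uvy
rk∂_2=13

rank∂_2=13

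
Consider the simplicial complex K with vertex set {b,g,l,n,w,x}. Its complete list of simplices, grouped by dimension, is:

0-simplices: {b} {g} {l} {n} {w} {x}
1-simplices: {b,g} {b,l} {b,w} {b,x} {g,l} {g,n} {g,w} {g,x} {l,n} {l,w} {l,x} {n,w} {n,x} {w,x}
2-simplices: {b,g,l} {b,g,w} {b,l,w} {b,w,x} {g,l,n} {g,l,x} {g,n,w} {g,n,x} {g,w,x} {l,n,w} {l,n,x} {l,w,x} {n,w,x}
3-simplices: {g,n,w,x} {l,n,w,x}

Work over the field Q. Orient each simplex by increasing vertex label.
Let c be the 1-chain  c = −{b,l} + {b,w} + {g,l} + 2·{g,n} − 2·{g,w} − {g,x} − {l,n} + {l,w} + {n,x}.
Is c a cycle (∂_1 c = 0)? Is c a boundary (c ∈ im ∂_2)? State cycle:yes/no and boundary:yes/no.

n_0=6 n_1=14 n_2=13 n_3=2  [Q]
∂1: piv[bg,bl,bw,bx,gn] rk=5  ker:gl,gw,gx,ln,lw,lx,nw,nx,wx
∂2: piv[bgl,bgw,blw,bwx,gln,glx,gnw,gnx,gwx] rk=9  ker:lnw,lnx,lwx,nwx
∂3: piv[gnwx,lnwx] rk=2
∂1c = 0
c vs im∂2: reduces to 0 ⇒ boundary

cycle:yes boundary:yes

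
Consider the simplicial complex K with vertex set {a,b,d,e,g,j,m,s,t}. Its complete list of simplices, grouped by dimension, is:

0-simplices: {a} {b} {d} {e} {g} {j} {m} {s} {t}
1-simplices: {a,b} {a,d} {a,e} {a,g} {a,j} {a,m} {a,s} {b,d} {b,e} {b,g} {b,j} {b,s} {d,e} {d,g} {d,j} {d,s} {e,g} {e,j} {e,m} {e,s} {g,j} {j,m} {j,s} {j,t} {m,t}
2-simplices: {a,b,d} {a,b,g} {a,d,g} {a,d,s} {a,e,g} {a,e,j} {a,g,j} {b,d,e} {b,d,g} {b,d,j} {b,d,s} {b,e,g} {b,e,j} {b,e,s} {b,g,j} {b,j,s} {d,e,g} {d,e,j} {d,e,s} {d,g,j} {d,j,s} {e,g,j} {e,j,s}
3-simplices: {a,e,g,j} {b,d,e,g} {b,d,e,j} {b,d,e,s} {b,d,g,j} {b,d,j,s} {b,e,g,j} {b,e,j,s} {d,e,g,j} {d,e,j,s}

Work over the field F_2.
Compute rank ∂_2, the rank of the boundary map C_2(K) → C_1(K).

rank∂_2=14

n_0=9 n_1=25 n_2=23 n_3=10  [Z2]
∂1: piv[ab,ad,ae,ag,aj,am,as,jt] rk=8  ker:bd,be,bg,bj,bs,de,dg,dj,ds,eg,ej,em,es,gj,jm,js,mt
∂2: piv[abd,abg,adg,ads,aeg,aej,agj,bde,bdj,bds,beg,bej,bes,bjs] rk=14  ker:bdg,bgj,deg,dej,des,dgj,djs,egj,ejs
∂3: piv[aegj,bdeg,bdej,bdes,bdgj,bdjs,begj,bejs] rk=8  ker:degj,dejs
rk∂_2=14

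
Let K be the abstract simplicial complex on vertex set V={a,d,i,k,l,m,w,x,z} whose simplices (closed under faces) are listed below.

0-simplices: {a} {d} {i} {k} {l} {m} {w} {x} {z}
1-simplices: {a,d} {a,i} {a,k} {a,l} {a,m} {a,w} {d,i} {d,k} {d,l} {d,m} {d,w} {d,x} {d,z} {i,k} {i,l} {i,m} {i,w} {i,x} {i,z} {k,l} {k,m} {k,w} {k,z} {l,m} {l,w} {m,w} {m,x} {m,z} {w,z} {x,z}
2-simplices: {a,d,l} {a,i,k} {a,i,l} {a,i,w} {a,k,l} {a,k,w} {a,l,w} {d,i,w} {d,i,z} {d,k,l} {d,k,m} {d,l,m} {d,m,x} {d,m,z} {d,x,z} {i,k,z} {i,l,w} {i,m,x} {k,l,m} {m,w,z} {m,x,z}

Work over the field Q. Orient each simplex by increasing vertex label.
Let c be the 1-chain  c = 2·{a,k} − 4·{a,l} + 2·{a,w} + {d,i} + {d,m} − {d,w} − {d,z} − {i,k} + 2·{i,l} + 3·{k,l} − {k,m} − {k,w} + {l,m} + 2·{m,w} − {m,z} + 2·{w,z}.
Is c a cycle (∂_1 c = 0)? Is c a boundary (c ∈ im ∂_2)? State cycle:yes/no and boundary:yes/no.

n_0=9 n_1=30 n_2=21  [Q]
∂1: piv[ad,ai,ak,al,am,aw,dx,dz] rk=8  ker:di,dk,dl,dm,dw,ik,il,im,iw,ix,iz,kl,km,kw,kz,lm,lw,mw,mx,mz,wz,xz
∂2: piv[adl,aik,ail,aiw,akl,akw,alw,diw,diz,dkl,dkm,dlm,dmx,dmz,dxz,ikz,imx,mwz] rk=18  ker:ilw,klm,mxz
∂1c = 0
c vs im∂2: reduces to 0 ⇒ boundary

cycle:yes boundary:yes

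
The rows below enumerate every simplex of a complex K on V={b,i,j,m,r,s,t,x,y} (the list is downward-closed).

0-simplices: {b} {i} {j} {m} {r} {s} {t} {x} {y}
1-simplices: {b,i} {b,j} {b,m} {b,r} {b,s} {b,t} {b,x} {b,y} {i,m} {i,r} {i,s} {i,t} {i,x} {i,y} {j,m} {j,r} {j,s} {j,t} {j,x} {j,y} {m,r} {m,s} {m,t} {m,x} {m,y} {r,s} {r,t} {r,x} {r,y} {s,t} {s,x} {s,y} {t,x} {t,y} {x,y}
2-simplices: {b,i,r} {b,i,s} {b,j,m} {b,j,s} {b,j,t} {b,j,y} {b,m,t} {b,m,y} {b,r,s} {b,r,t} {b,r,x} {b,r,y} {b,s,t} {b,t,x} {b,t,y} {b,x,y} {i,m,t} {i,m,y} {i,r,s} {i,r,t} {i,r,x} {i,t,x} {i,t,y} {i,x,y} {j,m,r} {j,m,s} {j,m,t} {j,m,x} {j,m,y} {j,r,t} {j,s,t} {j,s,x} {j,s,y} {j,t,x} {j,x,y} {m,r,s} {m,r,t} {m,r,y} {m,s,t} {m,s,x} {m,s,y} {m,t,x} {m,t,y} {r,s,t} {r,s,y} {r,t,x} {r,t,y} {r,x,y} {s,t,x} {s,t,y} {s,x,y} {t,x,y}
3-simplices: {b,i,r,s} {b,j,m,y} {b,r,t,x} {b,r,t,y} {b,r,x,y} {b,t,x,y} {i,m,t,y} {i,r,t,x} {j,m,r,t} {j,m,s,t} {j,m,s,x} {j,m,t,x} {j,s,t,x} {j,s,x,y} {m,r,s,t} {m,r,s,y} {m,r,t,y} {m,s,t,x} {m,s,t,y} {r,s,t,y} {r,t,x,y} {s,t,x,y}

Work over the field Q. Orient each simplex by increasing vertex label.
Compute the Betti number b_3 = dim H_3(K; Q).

n_0=9 n_1=35 n_2=52 n_3=22  [Q]
∂1: piv[bi,bj,bm,br,bs,bt,bx,by] rk=8  ker:im,ir,is,it,ix,iy,jm,jr,js,jt,jx,jy,mr,ms,mt,mx,my,rs,rt,rx,ry,st,sx,sy,tx,ty,xy
∂2: piv[bir,bis,bjm,bjs,bjt,bjy,bmt,bmy,brs,brt,brx,bry,bst,btx,bty,bxy,imt,imy,irt,irx,jmr,jms,jmx,jrt,jsx,jsy,jtx] rk=27  ker:irs,itx,ity,ixy,jmt,jmy,jst,jxy,mrs,mrt,mry,mst,msx,msy,mtx,mty,rst,rsy,rtx,rty,rxy,stx,sty,sxy,txy
∂3: piv[birs,bjmy,brtx,brty,brxy,btxy,imty,irtx,jmrt,jmst,jmsx,jmtx,jstx,jsxy,mrst,mrsy,mrty,msty,stxy] rk=19  ker:mstx,rsty,rtxy
b_3=(22−19)−0=3

b_3=3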